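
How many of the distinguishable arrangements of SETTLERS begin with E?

1260

With the first slot taken by E, it remains to arrange the other 7 letters (STTLERS).
Those 7 letters have S appearing twice and T appearing twice, giving (7)!/(2!·2!) = 1260.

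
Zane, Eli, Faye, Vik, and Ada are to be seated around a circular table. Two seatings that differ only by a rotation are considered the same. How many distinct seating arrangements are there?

Fix one person's seat to break rotational symmetry; the remaining 4 people can be arranged in (4)! = 24 ways.

24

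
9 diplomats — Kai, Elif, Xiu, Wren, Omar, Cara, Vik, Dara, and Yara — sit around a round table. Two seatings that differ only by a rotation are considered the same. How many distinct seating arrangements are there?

40320

Seat Kai anywhere (absorbing the rotational symmetry), then permute the other 8: (8)! = 40320.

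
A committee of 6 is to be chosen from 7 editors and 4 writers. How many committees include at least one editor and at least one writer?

455

Unrestricted: C(11,6) = 462 ways to pick any 6 of the 11.
Subtract selections that omit an entire group: no editors → C(4,6) = 0; no writers → C(7,6) = 7.
Both groups omitted at once is impossible, so 462 − 7 = 455.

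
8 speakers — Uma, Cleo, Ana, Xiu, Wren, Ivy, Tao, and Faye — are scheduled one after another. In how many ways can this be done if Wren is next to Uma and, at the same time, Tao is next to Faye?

Treat {Wren,Uma} as one block (2 orders) and {Tao,Faye} as another (2 orders).
That leaves 6 units to arrange: 2 × 2 × 6! = 4 × 720 = 2880.

2880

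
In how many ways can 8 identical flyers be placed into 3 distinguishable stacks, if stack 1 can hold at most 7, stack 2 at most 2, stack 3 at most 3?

Ignoring the caps, the number of non-negative solutions to x_1+…+x_3 = 8 is C(10,2) = 45.
Subtract solutions that violate a single cap (substitute x_i' = x_i − (cap_i+1)): x_1 ≥ 8 gives C(2,2) = 1; x_2 ≥ 3 gives C(7,2) = 21; x_3 ≥ 4 gives C(6,2) = 15. Together 37.
Add back pairs where two caps are both exceeded: 0 + 0 + 3 = 3.
By inclusion–exclusion the count is 45 − 37 + 3 = 11.

11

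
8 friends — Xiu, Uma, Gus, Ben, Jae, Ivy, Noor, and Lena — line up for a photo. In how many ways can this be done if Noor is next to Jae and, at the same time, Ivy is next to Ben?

Treat {Noor,Jae} as one block (2 orders) and {Ivy,Ben} as another (2 orders).
That leaves 6 units to arrange: 2 × 2 × 6! = 4 × 720 = 2880.

2880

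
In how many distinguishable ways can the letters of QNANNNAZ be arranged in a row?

840

Letter multiplicities in QNANNNAZ: A×2, N×4, Q×1, Z×1.
The number of distinct arrangements is 8!/(4!·2!) = 40320/48 = 840.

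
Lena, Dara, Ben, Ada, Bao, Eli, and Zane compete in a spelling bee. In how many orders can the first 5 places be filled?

2520

There are 7 choices for 1st place, 6 for 2nd, and so on down to 3 for position 5.
That gives 7 × 6 × 5 × 4 × 3 = 2520.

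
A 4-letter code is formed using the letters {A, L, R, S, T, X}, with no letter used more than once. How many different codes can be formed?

360

This is a permutation of 4 out of 6: P(6,4) = 6!/2!.
6 × 5 × 4 × 3 = 360.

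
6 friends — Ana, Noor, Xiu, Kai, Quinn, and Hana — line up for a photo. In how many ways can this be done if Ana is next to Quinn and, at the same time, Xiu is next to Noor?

96

Treat {Ana,Quinn} as one block (2 orders) and {Xiu,Noor} as another (2 orders).
That leaves 4 units to arrange: 2 × 2 × 4! = 4 × 24 = 96.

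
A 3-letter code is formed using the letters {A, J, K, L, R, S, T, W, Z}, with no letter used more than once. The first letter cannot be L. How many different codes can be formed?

The first letter has 9−1 = 8 choices (anything except L).
The remaining 2 letters are filled from the other 8 symbols without repetition: 8 × 7 = 56.
Total: 8 × 56 = 448.

448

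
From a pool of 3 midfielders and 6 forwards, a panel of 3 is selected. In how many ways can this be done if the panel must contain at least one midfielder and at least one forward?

With no constraint there are C(9,3) = 84 possible selections.
Selections missing a whole group: no midfielders → C(6,3) = 20; no forwards → C(3,3) = 1.
Both groups omitted at once is impossible, so 84 − 21 = 63.

63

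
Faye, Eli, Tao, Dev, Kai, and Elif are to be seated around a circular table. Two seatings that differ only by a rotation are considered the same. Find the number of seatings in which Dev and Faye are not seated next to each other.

72

All circular seatings of 6 people number (5)! = 120.
Those with Dev next to Faye: fuse the pair into one unit and seat 5 units around a circle — 2·(4)! = 48.
Subtracting, 120 − 48 = 72.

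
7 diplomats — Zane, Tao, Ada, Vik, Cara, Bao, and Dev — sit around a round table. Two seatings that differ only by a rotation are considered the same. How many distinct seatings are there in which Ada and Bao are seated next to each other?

240

Treat {Ada, Bao} as one unit (2 internal orders) and seat the resulting 6 units around the table: (5)! circular arrangements.
So 2 × (5)! = 2 × 120 = 240.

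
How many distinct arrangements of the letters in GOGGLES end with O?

120

With the last slot taken by O, it remains to arrange the other 6 letters (GGGLES).
Those 6 letters have G appearing 3 times, giving (6)!/(3!) = 120.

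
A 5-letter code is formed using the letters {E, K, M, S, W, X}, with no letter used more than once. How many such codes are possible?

720

With no repetition, fill the 5 letters in order: 6 choices, then 5, down to 2.
6 × 5 × 4 × 3 × 2 = 720.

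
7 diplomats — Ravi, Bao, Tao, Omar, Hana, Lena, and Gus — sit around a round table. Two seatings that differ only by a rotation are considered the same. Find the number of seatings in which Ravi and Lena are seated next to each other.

Glue Ravi and Lena into a block (2 internal orders). Seating 6 units around a circle gives (5)! arrangements.
So 2 × (5)! = 2 × 120 = 240.

240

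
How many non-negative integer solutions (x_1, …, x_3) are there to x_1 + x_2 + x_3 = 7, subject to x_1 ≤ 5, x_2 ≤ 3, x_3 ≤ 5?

20

Without the upper bounds there are C(9,2) = 36 ways to split 7 among 3 variables.
Subtract solutions that violate a single cap (substitute x_i' = x_i − (cap_i+1)): x_1 ≥ 6 gives C(3,2) = 3; x_2 ≥ 4 gives C(5,2) = 10; x_3 ≥ 6 gives C(3,2) = 3. Together 16.
No two caps can be exceeded simultaneously, so the pair terms are all 0.
By inclusion–exclusion the count is 36 − 16 + 0 = 20.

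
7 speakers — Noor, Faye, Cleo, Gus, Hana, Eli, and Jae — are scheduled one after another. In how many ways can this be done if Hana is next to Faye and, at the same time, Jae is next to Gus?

Treat {Hana,Faye} as one block (2 orders) and {Jae,Gus} as another (2 orders).
That leaves 5 units to arrange: 2 × 2 × 5! = 4 × 120 = 480.

480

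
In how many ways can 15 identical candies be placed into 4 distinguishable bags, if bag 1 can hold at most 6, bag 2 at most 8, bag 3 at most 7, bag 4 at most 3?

Without the upper bounds there are C(18,3) = 816 ways to split 15 among 4 bags.
Subtract solutions that violate a single cap (substitute x_i' = x_i − (cap_i+1)): x_1 ≥ 7 gives C(11,3) = 165; x_2 ≥ 9 gives C(9,3) = 84; x_3 ≥ 8 gives C(10,3) = 120; x_4 ≥ 4 gives C(14,3) = 364. Together 733.
Add back pairs where two caps are both exceeded: 0 + 1 + 35 + 0 + 10 + 20 = 66.
By inclusion–exclusion the count is 816 − 733 + 66 = 149.

149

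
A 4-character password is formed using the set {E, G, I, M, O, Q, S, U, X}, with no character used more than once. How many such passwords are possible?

This is a permutation of 4 out of 9: P(9,4) = 9!/5!.
9 × 8 × 7 × 6 = 3024.

3024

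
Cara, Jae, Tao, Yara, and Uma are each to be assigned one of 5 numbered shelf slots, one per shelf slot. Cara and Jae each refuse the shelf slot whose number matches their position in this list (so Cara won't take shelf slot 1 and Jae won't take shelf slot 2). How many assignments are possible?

78

Let Aᵢ (for i ∈ {1, 2}) be the placements that put person i in their forbidden shelf slot. Any j of these fix j positions, leaving (5−j)! ways to fill the rest, and there are C(2,j) ways to pick which j.
By inclusion–exclusion, the number of valid placements is Σ_{j=0}^{2} (−1)^j C(2,j)·(5−j)!.
Computing: 120 − 48 + 6 = 78.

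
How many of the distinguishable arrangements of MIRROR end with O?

With the last slot taken by O, it remains to arrange the other 5 letters (MIRRR).
Those 5 letters have R appearing 3 times, giving (5)!/(3!) = 20.

20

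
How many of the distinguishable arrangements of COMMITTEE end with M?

With the last slot taken by M, it remains to arrange the other 8 letters (COMITTEE).
Those 8 letters have E appearing twice and T appearing twice, giving (8)!/(2!·2!) = 10080.

10080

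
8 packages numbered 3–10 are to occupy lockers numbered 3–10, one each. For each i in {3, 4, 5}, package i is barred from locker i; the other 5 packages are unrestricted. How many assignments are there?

Let Aᵢ (for i ∈ {3, 4, 5}) be the placements that put package i in its forbidden locker. Any j of these fix j positions, leaving (8−j)! ways to fill the rest, and there are C(3,j) ways to pick which j.
By inclusion–exclusion, the number of valid placements is Σ_{j=0}^{3} (−1)^j C(3,j)·(8−j)!.
Computing: 40320 − 15120 + 2160 − 120 = 27240.

27240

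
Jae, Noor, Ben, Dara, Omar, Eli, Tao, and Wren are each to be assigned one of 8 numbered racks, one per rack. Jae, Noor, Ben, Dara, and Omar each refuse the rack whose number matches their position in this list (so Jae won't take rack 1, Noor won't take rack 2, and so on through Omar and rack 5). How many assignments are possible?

21234

Let Aᵢ (for 1 ≤ i ≤ 5) be the placements that put person i in their forbidden rack. Any j of these fix j positions, leaving (8−j)! ways to fill the rest, and there are C(5,j) ways to pick which j.
By inclusion–exclusion, the number of valid placements is Σ_{j=0}^{5} (−1)^j C(5,j)·(8−j)!.
Computing: 40320 − 25200 + 7200 − 1200 + 120 − 6 = 21234.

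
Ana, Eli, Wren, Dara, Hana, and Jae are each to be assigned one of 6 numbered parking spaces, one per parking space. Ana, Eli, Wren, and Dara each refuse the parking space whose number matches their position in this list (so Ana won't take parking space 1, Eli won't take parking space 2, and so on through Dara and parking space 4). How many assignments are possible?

Let Aᵢ (for 1 ≤ i ≤ 4) be the placements that put person i in their forbidden parking space. Any j of these fix j positions, leaving (6−j)! ways to fill the rest, and there are C(4,j) ways to pick which j.
By inclusion–exclusion, the number of valid placements is Σ_{j=0}^{4} (−1)^j C(4,j)·(6−j)!.
Computing: 720 − 480 + 144 − 24 + 2 = 362.

362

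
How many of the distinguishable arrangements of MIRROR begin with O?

20

With the first slot taken by O, it remains to arrange the other 5 letters (MIRRR).
Those 5 letters have R appearing 3 times, giving (5)!/(3!) = 20.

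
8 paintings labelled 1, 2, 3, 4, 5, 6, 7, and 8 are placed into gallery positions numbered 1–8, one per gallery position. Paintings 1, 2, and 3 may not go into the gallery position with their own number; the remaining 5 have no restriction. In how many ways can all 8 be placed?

27240

Let Aᵢ (for i ∈ {1, 2, 3}) be the placements that put painting i in its forbidden gallery position. Any j of these fix j positions, leaving (8−j)! ways to fill the rest, and there are C(3,j) ways to pick which j.
By inclusion–exclusion, the number of valid placements is Σ_{j=0}^{3} (−1)^j C(3,j)·(8−j)!.
Computing: 40320 − 15120 + 2160 − 120 = 27240.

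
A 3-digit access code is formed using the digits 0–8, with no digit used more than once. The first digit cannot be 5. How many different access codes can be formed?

The first digit has 9−1 = 8 choices (anything except 5).
The remaining 2 digits are filled from the other 8 symbols without repetition: 8 × 7 = 56.
Total: 8 × 56 = 448.

448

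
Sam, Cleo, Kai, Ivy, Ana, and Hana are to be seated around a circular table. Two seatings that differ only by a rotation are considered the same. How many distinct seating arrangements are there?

Fix one person's seat to break rotational symmetry; the remaining 5 people can be arranged in (5)! = 120 ways.

120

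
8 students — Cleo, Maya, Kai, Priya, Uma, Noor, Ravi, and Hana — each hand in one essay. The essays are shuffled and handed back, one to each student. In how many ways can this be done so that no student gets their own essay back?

Count assignments avoiding every fixed point. For any j of the 8 students fixed to their own essay, the other 8−j can be arranged in (8−j)! ways.
By inclusion–exclusion this is Σ_{j=0}^{8} (−1)^j C(8,j)·(8−j)!.
Computing: 40320 − 40320 + 20160 − 6720 + 1680 − 336 + 56 − 8 + 1 = 14833.

14833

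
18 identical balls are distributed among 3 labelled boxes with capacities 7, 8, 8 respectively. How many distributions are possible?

21

Ignoring the caps, the number of non-negative solutions to x_1+…+x_3 = 18 is C(20,2) = 190.
Subtract solutions that violate a single cap (substitute x_i' = x_i − (cap_i+1)): x_1 ≥ 8 gives C(12,2) = 66; x_2 ≥ 9 gives C(11,2) = 55; x_3 ≥ 9 gives C(11,2) = 55. Together 176.
Add back pairs where two caps are both exceeded: 3 + 3 + 1 = 7.
By inclusion–exclusion the count is 190 − 176 + 7 = 21.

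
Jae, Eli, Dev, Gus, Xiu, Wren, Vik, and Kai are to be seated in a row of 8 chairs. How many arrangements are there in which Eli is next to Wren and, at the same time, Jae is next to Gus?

2880

Treat {Eli,Wren} as one block (2 orders) and {Jae,Gus} as another (2 orders).
That leaves 6 units to arrange: 2 × 2 × 6! = 4 × 720 = 2880.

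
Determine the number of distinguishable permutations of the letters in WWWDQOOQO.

5040

Letter multiplicities in WWWDQOOQO: D×1, O×3, Q×2, W×3.
Dividing 9! = 362880 by 3!·3!·2! = 72 for the repeated letters gives 5040.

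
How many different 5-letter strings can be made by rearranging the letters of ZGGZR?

ZGGZR has 5 letters with G appearing twice and Z appearing twice.
So there are 5! / (2!·2!) = 30 distinguishable arrangements.

30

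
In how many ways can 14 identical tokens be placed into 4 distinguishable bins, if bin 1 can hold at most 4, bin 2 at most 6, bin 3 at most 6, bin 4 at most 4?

76

By stars and bars, unrestricted non-negative solutions to x_1+…+x_4 = 14 number C(14+3,3) = 680.
Subtract solutions that violate a single cap (substitute x_i' = x_i − (cap_i+1)): x_1 ≥ 5 gives C(12,3) = 220; x_2 ≥ 7 gives C(10,3) = 120; x_3 ≥ 7 gives C(10,3) = 120; x_4 ≥ 5 gives C(12,3) = 220. Together 680.
Add back pairs where two caps are both exceeded: 10 + 10 + 35 + 1 + 10 + 10 = 76.
By inclusion–exclusion the count is 680 − 680 + 76 = 76.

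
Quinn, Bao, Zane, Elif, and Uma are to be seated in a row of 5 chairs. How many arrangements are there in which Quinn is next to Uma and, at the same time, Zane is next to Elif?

Treat {Quinn,Uma} as one block (2 orders) and {Zane,Elif} as another (2 orders).
That leaves 3 units to arrange: 2 × 2 × 3! = 4 × 6 = 24.

24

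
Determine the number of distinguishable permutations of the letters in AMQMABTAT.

Letter multiplicities in AMQMABTAT: A×3, B×1, M×2, Q×1, T×2.
The number of distinct arrangements is 9!/(3!·2!·2!) = 362880/24 = 15120.

15120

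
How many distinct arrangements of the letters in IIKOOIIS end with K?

105

Fix K in the last position and arrange the remaining 7 letters.
Those 7 letters have I appearing 4 times and O appearing twice, giving (7)!/(4!·2!) = 105.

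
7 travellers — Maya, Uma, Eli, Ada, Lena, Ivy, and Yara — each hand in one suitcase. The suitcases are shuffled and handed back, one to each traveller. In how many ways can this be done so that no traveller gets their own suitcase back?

Let Aᵢ be the assignments in which traveller i gets their own suitcase. We want the size of the complement of A₁∪…∪A_7.
By inclusion–exclusion this is Σ_{j=0}^{7} (−1)^j C(7,j)·(7−j)!.
Computing: 5040 − 5040 + 2520 − 840 + 210 − 42 + 7 − 1 = 1854.

1854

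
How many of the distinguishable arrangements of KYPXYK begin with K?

60

With the first slot taken by K, it remains to arrange the other 5 letters (YPXYK).
Those 5 letters have Y appearing twice, giving (5)!/(2!) = 60.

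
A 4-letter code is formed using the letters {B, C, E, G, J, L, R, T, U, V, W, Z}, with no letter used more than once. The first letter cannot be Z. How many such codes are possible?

The first letter has 12−1 = 11 choices (anything except Z).
The remaining 3 letters are filled from the other 11 symbols without repetition: 11 × 10 × 9 = 990.
Total: 11 × 990 = 10890.

10890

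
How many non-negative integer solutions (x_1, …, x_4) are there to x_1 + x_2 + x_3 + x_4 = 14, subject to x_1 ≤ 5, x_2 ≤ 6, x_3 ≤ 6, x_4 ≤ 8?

228

Ignoring the caps, the number of non-negative solutions to x_1+…+x_4 = 14 is C(17,3) = 680.
Subtract solutions that violate a single cap (substitute x_i' = x_i − (cap_i+1)): x_1 ≥ 6 gives C(11,3) = 165; x_2 ≥ 7 gives C(10,3) = 120; x_3 ≥ 7 gives C(10,3) = 120; x_4 ≥ 9 gives C(8,3) = 56. Together 461.
Add back pairs where two caps are both exceeded: 4 + 4 + 0 + 1 + 0 + 0 = 9.
By inclusion–exclusion the count is 680 − 461 + 9 = 228.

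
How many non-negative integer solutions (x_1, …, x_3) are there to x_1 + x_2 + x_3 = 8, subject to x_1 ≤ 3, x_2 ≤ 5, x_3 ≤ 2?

6

Ignoring the caps, the number of non-negative solutions to x_1+…+x_3 = 8 is C(10,2) = 45.
Subtract solutions that violate a single cap (substitute x_i' = x_i − (cap_i+1)): x_1 ≥ 4 gives C(6,2) = 15; x_2 ≥ 6 gives C(4,2) = 6; x_3 ≥ 3 gives C(7,2) = 21. Together 42.
Add back pairs where two caps are both exceeded: 0 + 3 + 0 = 3.
By inclusion–exclusion the count is 45 − 42 + 3 = 6.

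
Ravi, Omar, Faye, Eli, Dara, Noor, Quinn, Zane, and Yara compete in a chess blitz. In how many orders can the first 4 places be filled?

3024

This is an ordered selection of 4 from 9: P(9,4).
That gives 9 × 8 × 7 × 6 = 3024.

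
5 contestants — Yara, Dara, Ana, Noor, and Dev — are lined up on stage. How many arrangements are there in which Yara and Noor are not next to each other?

There are 5! = 120 arrangements in all. If Yara and Noor are adjacent, merging them into one block gives 2·(4)! = 48 arrangements.
So 120 − 48 = 72 arrangements keep them apart.

72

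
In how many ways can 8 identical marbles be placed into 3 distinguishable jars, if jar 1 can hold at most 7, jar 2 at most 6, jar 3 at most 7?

40

By stars and bars, unrestricted non-negative solutions to x_1+…+x_3 = 8 number C(8+2,2) = 45.
Subtract solutions that violate a single cap (substitute x_i' = x_i − (cap_i+1)): x_1 ≥ 8 gives C(2,2) = 1; x_2 ≥ 7 gives C(3,2) = 3; x_3 ≥ 8 gives C(2,2) = 1. Together 5.
No two caps can be exceeded simultaneously, so the pair terms are all 0.
By inclusion–exclusion the count is 45 − 5 + 0 = 40.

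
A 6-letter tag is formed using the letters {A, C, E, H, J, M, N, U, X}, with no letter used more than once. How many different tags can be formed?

60480

This is a permutation of 6 out of 9: P(9,6) = 9!/3!.
That product is 9 × 8 × 7 × 6 × 5 × 4 = 60480.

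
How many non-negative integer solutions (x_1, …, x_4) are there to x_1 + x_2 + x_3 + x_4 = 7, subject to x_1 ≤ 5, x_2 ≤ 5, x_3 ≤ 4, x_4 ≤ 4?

By stars and bars, unrestricted non-negative solutions to x_1+…+x_4 = 7 number C(7+3,3) = 120.
Subtract solutions that violate a single cap (substitute x_i' = x_i − (cap_i+1)): x_1 ≥ 6 gives C(4,3) = 4; x_2 ≥ 6 gives C(4,3) = 4; x_3 ≥ 5 gives C(5,3) = 10; x_4 ≥ 5 gives C(5,3) = 10. Together 28.
No two caps can be exceeded simultaneously, so the pair terms are all 0.
By inclusion–exclusion the count is 120 − 28 + 0 = 92.

92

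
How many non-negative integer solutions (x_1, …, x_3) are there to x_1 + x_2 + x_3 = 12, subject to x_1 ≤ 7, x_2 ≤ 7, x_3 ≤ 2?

12

Ignoring the caps, the number of non-negative solutions to x_1+…+x_3 = 12 is C(14,2) = 91.
Subtract solutions that violate a single cap (substitute x_i' = x_i − (cap_i+1)): x_1 ≥ 8 gives C(6,2) = 15; x_2 ≥ 8 gives C(6,2) = 15; x_3 ≥ 3 gives C(11,2) = 55. Together 85.
Add back pairs where two caps are both exceeded: 0 + 3 + 3 = 6.
By inclusion–exclusion the count is 91 − 85 + 6 = 12.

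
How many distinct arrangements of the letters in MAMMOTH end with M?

360

With the last slot taken by M, it remains to arrange the other 6 letters (AMMOTH).
Those 6 letters have M appearing twice, giving (6)!/(2!) = 360.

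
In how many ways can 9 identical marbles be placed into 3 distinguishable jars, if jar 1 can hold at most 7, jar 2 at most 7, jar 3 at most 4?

34

By stars and bars, unrestricted non-negative solutions to x_1+…+x_3 = 9 number C(9+2,2) = 55.
Subtract solutions that violate a single cap (substitute x_i' = x_i − (cap_i+1)): x_1 ≥ 8 gives C(3,2) = 3; x_2 ≥ 8 gives C(3,2) = 3; x_3 ≥ 5 gives C(6,2) = 15. Together 21.
No two caps can be exceeded simultaneously, so the pair terms are all 0.
By inclusion–exclusion the count is 55 − 21 + 0 = 34.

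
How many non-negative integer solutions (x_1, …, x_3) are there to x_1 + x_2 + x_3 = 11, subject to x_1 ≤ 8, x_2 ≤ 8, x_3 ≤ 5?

45

Ignoring the caps, the number of non-negative solutions to x_1+…+x_3 = 11 is C(13,2) = 78.
Subtract solutions that violate a single cap (substitute x_i' = x_i − (cap_i+1)): x_1 ≥ 9 gives C(4,2) = 6; x_2 ≥ 9 gives C(4,2) = 6; x_3 ≥ 6 gives C(7,2) = 21. Together 33.
No two caps can be exceeded simultaneously, so the pair terms are all 0.
By inclusion–exclusion the count is 78 − 33 + 0 = 45.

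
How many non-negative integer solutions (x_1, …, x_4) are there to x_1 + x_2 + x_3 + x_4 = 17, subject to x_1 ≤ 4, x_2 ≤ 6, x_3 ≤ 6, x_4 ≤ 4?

Without the upper bounds there are C(20,3) = 1140 ways to split 17 among 4 variables.
Subtract solutions that violate a single cap (substitute x_i' = x_i − (cap_i+1)): x_1 ≥ 5 gives C(15,3) = 455; x_2 ≥ 7 gives C(13,3) = 286; x_3 ≥ 7 gives C(13,3) = 286; x_4 ≥ 5 gives C(15,3) = 455. Together 1482.
Add back pairs where two caps are both exceeded: 56 + 56 + 120 + 20 + 56 + 56 = 364.
Subtract triples: 0 + 1 + 1 + 0 = 2.
By inclusion–exclusion the count is 1140 − 1482 + 364 − 2 = 20.

20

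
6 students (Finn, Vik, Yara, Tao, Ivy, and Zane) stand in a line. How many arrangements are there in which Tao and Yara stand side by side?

Place the 4 others and the Tao-Yara pair as 5 objects in a line; the pair has 2 internal arrangements.
That gives 2 × 5! = 2 × 120 = 240.

240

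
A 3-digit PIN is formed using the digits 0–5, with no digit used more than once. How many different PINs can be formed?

This is a permutation of 3 out of 6: P(6,3) = 6!/3!.
6 × 5 × 4 = 120.

120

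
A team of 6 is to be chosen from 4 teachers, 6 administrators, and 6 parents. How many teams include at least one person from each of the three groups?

Total 6-person selections from all 16: C(16,6) = 8008.
Selections missing a whole group: no teachers → C(12,6) = 924; no administrators → C(10,6) = 210; no parents → C(10,6) = 210.
Add back selections omitting two groups (i.e. drawn from a single group): C(4,6) + C(6,6) + C(6,6) = 2.
By inclusion–exclusion: 8008 − 1344 + 2 = 6666.

6666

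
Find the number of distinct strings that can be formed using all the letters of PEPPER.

Letter multiplicities in PEPPER: E×2, P×3, R×1.
The number of distinct arrangements is 6!/(3!·2!) = 720/12 = 60.

60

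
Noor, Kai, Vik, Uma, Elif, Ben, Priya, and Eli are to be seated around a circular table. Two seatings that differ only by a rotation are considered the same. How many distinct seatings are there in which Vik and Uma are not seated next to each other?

3600

All circular seatings of 8 people number (7)! = 5040.
Seatings with Vik beside Uma: treat them as a block with 2 internal orders, giving 2 × (6)! = 1440.
Subtracting, 5040 − 1440 = 3600.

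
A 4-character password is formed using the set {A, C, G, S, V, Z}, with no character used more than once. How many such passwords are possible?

This is a permutation of 4 out of 6: P(6,4) = 6!/2!.
6 × 5 × 4 × 3 = 360.

360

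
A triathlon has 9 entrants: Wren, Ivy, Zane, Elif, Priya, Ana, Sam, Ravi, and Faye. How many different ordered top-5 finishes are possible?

There are 9 choices for 1st place, 8 for 2nd, and so on down to 5 for position 5.
That gives 9 × 8 × 7 × 6 × 5 = 15120.

15120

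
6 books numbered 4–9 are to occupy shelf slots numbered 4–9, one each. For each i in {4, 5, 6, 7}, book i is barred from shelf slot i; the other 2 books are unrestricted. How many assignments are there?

Let Aᵢ (for 4 ≤ i ≤ 7) be the placements that put book i in its forbidden shelf slot. Any j of these fix j positions, leaving (6−j)! ways to fill the rest, and there are C(4,j) ways to pick which j.
By inclusion–exclusion, the number of valid placements is Σ_{j=0}^{4} (−1)^j C(4,j)·(6−j)!.
Computing: 720 − 480 + 144 − 24 + 2 = 362.

362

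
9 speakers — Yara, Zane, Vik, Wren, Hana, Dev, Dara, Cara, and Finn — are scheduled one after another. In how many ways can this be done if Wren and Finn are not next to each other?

282240

Of the 9! = 362880 arrangements, those with Wren and Finn adjacent number 2 × 8! = 80640 (treat the pair as a block with 2 internal orders).
Complementary counting: 362880 − 80640 = 282240.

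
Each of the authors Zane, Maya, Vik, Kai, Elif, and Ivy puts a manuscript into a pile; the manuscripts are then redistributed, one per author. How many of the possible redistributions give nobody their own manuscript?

265

Count assignments avoiding every fixed point. For any j of the 6 authors fixed to their own manuscript, the other 6−j can be arranged in (6−j)! ways.
By inclusion–exclusion this is Σ_{j=0}^{6} (−1)^j C(6,j)·(6−j)!.
Computing: 720 − 720 + 360 − 120 + 30 − 6 + 1 = 265.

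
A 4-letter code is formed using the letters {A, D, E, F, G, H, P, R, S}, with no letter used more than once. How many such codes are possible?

3024

With no repetition, fill the 4 letters in order: 9 choices, then 8, down to 6.
9 × 8 × 7 × 6 = 3024.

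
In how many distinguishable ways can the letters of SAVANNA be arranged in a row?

The 7 letters of SAVANNA have repeats: A appearing 3 times and N appearing twice.
The number of distinct arrangements is 7!/(3!·2!) = 5040/12 = 420.

420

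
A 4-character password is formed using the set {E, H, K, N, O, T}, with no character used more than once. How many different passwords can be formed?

360

With no repetition, fill the 4 characters in order: 6 choices, then 5, down to 3.
6 × 5 × 4 × 3 = 360.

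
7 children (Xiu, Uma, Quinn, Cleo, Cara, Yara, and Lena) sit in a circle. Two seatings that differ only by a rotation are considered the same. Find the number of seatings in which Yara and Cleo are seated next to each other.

Glue Yara and Cleo into a block (2 internal orders). Seating 6 units around a circle gives (5)! arrangements.
So 2 × (5)! = 2 × 120 = 240.

240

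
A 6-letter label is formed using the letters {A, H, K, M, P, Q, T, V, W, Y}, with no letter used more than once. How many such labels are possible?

With no repetition, fill the 6 letters in order: 10 choices, then 9, down to 5.
10 × 9 × 8 × 7 × 6 × 5 = 151200.

151200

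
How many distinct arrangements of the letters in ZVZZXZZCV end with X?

168

With the last slot taken by X, it remains to arrange the other 8 letters (ZVZZZZCV).
Those 8 letters have V appearing twice and Z appearing 5 times, giving (8)!/(5!·2!) = 168.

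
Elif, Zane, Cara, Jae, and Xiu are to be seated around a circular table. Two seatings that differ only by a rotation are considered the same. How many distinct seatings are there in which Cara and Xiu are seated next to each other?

12

Glue Cara and Xiu into a block (2 internal orders). Seating 4 units around a circle gives (3)! arrangements.
So 2 × (3)! = 2 × 6 = 12.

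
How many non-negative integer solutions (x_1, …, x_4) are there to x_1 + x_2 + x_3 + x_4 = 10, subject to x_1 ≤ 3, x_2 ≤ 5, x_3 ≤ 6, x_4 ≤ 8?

By stars and bars, unrestricted non-negative solutions to x_1+…+x_4 = 10 number C(10+3,3) = 286.
Subtract solutions that violate a single cap (substitute x_i' = x_i − (cap_i+1)): x_1 ≥ 4 gives C(9,3) = 84; x_2 ≥ 6 gives C(7,3) = 35; x_3 ≥ 7 gives C(6,3) = 20; x_4 ≥ 9 gives C(4,3) = 4. Together 143.
Add back pairs where two caps are both exceeded: 1 + 0 + 0 + 0 + 0 + 0 = 1.
By inclusion–exclusion the count is 286 − 143 + 1 = 144.

144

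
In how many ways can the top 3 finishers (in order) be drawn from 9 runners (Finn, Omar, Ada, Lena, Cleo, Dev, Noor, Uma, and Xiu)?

504

There are 9 choices for 1st place, 8 for 2nd, and 7 for 3rd.
That gives 9 × 8 × 7 = 504.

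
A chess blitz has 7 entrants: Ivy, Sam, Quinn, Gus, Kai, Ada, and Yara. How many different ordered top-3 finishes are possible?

210

There are 7 choices for 1st place, 6 for 2nd, and 5 for 3rd.
That gives 7 × 6 × 5 = 210.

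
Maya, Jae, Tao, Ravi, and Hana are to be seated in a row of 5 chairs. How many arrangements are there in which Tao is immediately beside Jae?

48

Place the 3 others and the Tao-Jae pair as 4 objects in a line; the pair has 2 internal arrangements.
So the count is 2·(4)! = 48.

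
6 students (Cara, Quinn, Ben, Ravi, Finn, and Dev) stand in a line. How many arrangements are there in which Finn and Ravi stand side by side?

Treat {Finn, Ravi} as a single unit. There are 5 units to order, and the pair itself can be ordered 2 ways.
So the count is 2·(5)! = 240.

240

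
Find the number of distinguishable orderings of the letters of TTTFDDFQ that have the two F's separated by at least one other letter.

1260

Total arrangements of TTTFDDFQ: 8!/(3!·2!·2!) = 1680.
If the two F's are adjacent, glue them into one block, leaving 7 items to arrange: (7)!/(3!·2!) = 420 ways.
Hence 1680 − 420 = 1260.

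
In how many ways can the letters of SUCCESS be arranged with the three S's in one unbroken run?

Treat the 3 copies of S as a single block. The multiset to arrange is then {SSS, C, C, E, U}, 5 items in all.
That gives (5)!/(2!) = 60 arrangements.

60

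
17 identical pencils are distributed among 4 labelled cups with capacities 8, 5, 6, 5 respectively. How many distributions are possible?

Without the upper bounds there are C(20,3) = 1140 ways to split 17 among 4 cups.
Subtract solutions that violate a single cap (substitute x_i' = x_i − (cap_i+1)): x_1 ≥ 9 gives C(11,3) = 165; x_2 ≥ 6 gives C(14,3) = 364; x_3 ≥ 7 gives C(13,3) = 286; x_4 ≥ 6 gives C(14,3) = 364. Together 1179.
Add back pairs where two caps are both exceeded: 10 + 4 + 10 + 35 + 56 + 35 = 150.
By inclusion–exclusion the count is 1140 − 1179 + 150 = 111.

111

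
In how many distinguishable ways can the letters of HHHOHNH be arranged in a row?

42

The 7 letters of HHHOHNH have repeats: H appearing 5 times.
The number of distinct arrangements is 7!/(5!) = 5040/120 = 42.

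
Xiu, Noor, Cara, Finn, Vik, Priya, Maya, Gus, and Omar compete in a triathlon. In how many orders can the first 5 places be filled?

15120

There are 9 choices for 1st place, 8 for 2nd, and so on down to 5 for position 5.
That gives 9 × 8 × 7 × 6 × 5 = 15120.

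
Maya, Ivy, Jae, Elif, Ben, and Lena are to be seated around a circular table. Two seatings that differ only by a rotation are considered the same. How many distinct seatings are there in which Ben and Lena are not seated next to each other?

All circular seatings of 6 people number (5)! = 120.
Seatings with Ben beside Lena: treat them as a block with 2 internal orders, giving 2 × (4)! = 48.
Subtracting, 120 − 48 = 72.

72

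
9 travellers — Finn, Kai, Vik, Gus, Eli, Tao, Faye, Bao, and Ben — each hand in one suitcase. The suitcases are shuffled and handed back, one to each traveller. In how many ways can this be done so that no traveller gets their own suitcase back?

133496

Let Aᵢ be the assignments in which traveller i gets their own suitcase. We want the size of the complement of A₁∪…∪A_9.
By inclusion–exclusion this is Σ_{j=0}^{9} (−1)^j C(9,j)·(9−j)!.
Computing: 362880 − 362880 + 181440 − 60480 + 15120 − 3024 + 504 − 72 + 9 − 1 = 133496.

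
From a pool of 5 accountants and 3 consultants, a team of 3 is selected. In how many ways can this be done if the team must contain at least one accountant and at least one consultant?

45

Total 3-person selections from all 8: C(8,3) = 56.
Subtract selections that omit an entire group: no accountants → C(3,3) = 1; no consultants → C(5,3) = 10.
Both groups omitted at once is impossible, so 56 − 11 = 45.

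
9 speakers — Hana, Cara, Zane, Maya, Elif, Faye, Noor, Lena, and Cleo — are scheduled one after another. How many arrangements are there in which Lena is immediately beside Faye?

Glue Lena and Faye into one block (2 internal orders), leaving 8 units to arrange in a row.
So the count is 2·(8)! = 80640.

80640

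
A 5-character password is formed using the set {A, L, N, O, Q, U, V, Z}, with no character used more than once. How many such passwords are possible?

With no repetition, fill the 5 characters in order: 8 choices, then 7, down to 4.
That product is 8 × 7 × 6 × 5 × 4 = 6720.

6720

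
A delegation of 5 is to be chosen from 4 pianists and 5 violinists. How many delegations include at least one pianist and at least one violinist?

125

With no constraint there are C(9,5) = 126 possible selections.
Subtract selections that omit an entire group: no pianists → C(5,5) = 1; no violinists → C(4,5) = 0.
Both groups omitted at once is impossible, so 126 − 1 = 125.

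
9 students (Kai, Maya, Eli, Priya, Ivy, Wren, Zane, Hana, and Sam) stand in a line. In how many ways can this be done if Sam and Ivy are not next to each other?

282240

Of the 9! = 362880 arrangements, those with Sam and Ivy adjacent number 2 × 8! = 80640 (treat the pair as a block with 2 internal orders).
Complementary counting: 362880 − 80640 = 282240.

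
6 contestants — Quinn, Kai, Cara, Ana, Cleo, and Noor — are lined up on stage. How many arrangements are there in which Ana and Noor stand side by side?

Glue Ana and Noor into one block (2 internal orders), leaving 5 units to arrange in a row.
So the count is 2·(5)! = 240.

240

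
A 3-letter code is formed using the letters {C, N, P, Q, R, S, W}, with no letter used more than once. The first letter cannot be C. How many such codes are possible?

The first letter has 7−1 = 6 choices (anything except C).
The remaining 2 letters are filled from the other 6 symbols without repetition: 6 × 5 = 30.
Total: 6 × 30 = 180.

180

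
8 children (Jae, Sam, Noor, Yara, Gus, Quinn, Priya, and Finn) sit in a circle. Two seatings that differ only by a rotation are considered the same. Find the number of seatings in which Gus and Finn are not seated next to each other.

3600

All circular seatings of 8 people number (7)! = 5040.
Seatings with Gus beside Finn: treat them as a block with 2 internal orders, giving 2 × (6)! = 1440.
Subtracting, 5040 − 1440 = 3600.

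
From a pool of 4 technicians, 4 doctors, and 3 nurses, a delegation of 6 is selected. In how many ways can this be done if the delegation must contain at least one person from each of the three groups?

420

Unrestricted: C(11,6) = 462 ways to pick any 6 of the 11.
Selections missing a whole group: no technicians → C(7,6) = 7; no doctors → C(7,6) = 7; no nurses → C(8,6) = 28.
Add back selections omitting two groups (i.e. drawn from a single group): C(4,6) + C(4,6) + C(3,6) = 0.
By inclusion–exclusion: 462 − 42 + 0 = 420.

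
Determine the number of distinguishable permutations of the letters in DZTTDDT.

Letter multiplicities in DZTTDDT: D×3, T×3, Z×1.
So there are 7! / (3!·3!) = 140 distinguishable arrangements.

140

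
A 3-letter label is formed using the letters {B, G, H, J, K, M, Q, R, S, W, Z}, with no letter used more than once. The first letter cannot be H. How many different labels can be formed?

The first letter has 11−1 = 10 choices (anything except H).
The remaining 2 letters are filled from the other 10 symbols without repetition: 10 × 9 = 90.
Total: 10 × 90 = 900.

900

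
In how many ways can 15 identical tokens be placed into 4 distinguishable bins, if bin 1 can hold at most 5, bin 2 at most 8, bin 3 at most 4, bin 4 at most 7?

160

By stars and bars, unrestricted non-negative solutions to x_1+…+x_4 = 15 number C(15+3,3) = 816.
Subtract solutions that violate a single cap (substitute x_i' = x_i − (cap_i+1)): x_1 ≥ 6 gives C(12,3) = 220; x_2 ≥ 9 gives C(9,3) = 84; x_3 ≥ 5 gives C(13,3) = 286; x_4 ≥ 8 gives C(10,3) = 120. Together 710.
Add back pairs where two caps are both exceeded: 1 + 35 + 4 + 4 + 0 + 10 = 54.
By inclusion–exclusion the count is 816 − 710 + 54 = 160.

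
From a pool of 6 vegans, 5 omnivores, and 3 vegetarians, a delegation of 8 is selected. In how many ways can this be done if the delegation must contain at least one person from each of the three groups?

2828

With no constraint there are C(14,8) = 3003 possible selections.
Subtract selections that omit an entire group: no vegans → C(8,8) = 1; no omnivores → C(9,8) = 9; no vegetarians → C(11,8) = 165.
Add back selections omitting two groups (i.e. drawn from a single group): C(6,8) + C(5,8) + C(3,8) = 0.
By inclusion–exclusion: 3003 − 175 + 0 = 2828.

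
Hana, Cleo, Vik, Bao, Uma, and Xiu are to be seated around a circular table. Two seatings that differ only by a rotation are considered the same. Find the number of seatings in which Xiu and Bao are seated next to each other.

Glue Xiu and Bao into a block (2 internal orders). Seating 5 units around a circle gives (4)! arrangements.
So 2 × (4)! = 2 × 24 = 48.

48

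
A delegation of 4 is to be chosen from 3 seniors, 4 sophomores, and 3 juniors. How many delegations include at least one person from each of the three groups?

126

Unrestricted: C(10,4) = 210 ways to pick any 4 of the 10.
Selections missing a whole group: no seniors → C(7,4) = 35; no sophomores → C(6,4) = 15; no juniors → C(7,4) = 35.
Add back selections omitting two groups (i.e. drawn from a single group): C(3,4) + C(4,4) + C(3,4) = 1.
By inclusion–exclusion: 210 − 85 + 1 = 126.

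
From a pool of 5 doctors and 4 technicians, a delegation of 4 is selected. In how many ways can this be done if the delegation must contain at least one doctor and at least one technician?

120

Unrestricted: C(9,4) = 126 ways to pick any 4 of the 9.
Subtract selections that omit an entire group: no doctors → C(4,4) = 1; no technicians → C(5,4) = 5.
Both groups omitted at once is impossible, so 126 − 6 = 120.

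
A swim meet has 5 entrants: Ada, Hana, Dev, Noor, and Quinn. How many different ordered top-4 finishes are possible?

There are 5 choices for 1st place, 4 for 2nd, and so on down to 2 for position 4.
That gives 5 × 4 × 3 × 2 = 120.

120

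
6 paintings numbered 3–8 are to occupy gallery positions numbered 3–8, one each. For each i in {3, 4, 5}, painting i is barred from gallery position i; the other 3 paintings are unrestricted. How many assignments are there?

426

Let Aᵢ (for i ∈ {3, 4, 5}) be the placements that put painting i in its forbidden gallery position. Any j of these fix j positions, leaving (6−j)! ways to fill the rest, and there are C(3,j) ways to pick which j.
By inclusion–exclusion, the number of valid placements is Σ_{j=0}^{3} (−1)^j C(3,j)·(6−j)!.
Computing: 720 − 360 + 72 − 6 = 426.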